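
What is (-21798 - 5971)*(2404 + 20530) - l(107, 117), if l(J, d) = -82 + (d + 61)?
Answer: -636854342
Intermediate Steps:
l(J, d) = -21 + d (l(J, d) = -82 + (61 + d) = -21 + d)
(-21798 - 5971)*(2404 + 20530) - l(107, 117) = (-21798 - 5971)*(2404 + 20530) - (-21 + 117) = -27769*22934 - 1*96 = -636854246 - 96 = -636854342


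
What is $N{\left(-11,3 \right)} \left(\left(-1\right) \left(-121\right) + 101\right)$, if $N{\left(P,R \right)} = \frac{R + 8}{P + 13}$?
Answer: $1221$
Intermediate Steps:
$N{\left(P,R \right)} = \frac{8 + R}{13 + P}$
$N{\left(-11,3 \right)} \left(\left(-1\right) \left(-121\right) + 101\right) = \frac{8 + 3}{13 - 11} \left(\left(-1\right) \left(-121\right) + 101\right) = \frac{1}{2} \cdot 11 \left(121 + 101\right) = \frac{1}{2} \cdot 11 \cdot 222 = \frac{11}{2} \cdot 222 = 1221$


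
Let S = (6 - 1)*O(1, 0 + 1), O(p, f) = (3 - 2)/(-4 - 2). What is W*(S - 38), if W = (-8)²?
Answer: -7456/3 ≈ -2485.3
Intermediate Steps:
O(p, f) = -⅙ (O(p, f) = 1/(-6) = 1*(-⅙) = -⅙)
S = -⅚ (S = (6 - 1)*(-⅙) = 5*(-⅙) = -⅚ ≈ -0.83333)
W = 64
W*(S - 38) = 64*(-⅚ - 38) = 64*(-233/6) = -7456/3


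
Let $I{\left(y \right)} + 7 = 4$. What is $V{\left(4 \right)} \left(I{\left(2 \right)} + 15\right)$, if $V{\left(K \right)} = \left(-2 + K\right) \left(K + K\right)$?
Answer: $192$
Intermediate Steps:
$V{\left(K \right)} = 2 K \left(-2 + K\right)$ ($V{\left(K \right)} = \left(-2 + K\right) 2 K = 2 K \left(-2 + K\right)$)
$I{\left(y \right)} = -3$ ($I{\left(y \right)} = -7 + 4 = -3$)
$V{\left(4 \right)} \left(I{\left(2 \right)} + 15\right) = 2 \cdot 4 \left(-2 + 4\right) \left(-3 + 15\right) = 2 \cdot 4 \cdot 2 \cdot 12 = 16 \cdot 12 = 192$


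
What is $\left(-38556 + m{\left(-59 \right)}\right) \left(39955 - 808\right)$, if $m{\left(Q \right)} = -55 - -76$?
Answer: $-1508529645$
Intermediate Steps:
$m{\left(Q \right)} = 21$ ($m{\left(Q \right)} = -55 + 76 = 21$)
$\left(-38556 + m{\left(-59 \right)}\right) \left(39955 - 808\right) = \left(-38556 + 21\right) \left(39955 - 808\right) = \left(-38535\right) 39147 = -1508529645$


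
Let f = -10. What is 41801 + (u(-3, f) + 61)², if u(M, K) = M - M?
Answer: 45522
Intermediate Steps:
u(M, K) = 0
41801 + (u(-3, f) + 61)² = 41801 + (0 + 61)² = 41801 + 61² = 41801 + 3721 = 45522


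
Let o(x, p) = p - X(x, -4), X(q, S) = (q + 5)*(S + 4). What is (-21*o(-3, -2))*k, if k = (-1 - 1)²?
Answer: 168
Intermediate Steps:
X(q, S) = (4 + S)*(5 + q) (X(q, S) = (5 + q)*(4 + S) = (4 + S)*(5 + q))
o(x, p) = p (o(x, p) = p - (20 + 4*x + 5*(-4) - 4*x) = p - (20 + 4*x - 20 - 4*x) = p - 1*0 = p + 0 = p)
k = 4 (k = (-2)² = 4)
(-21*o(-3, -2))*k = -21*(-2)*4 = 42*4 = 168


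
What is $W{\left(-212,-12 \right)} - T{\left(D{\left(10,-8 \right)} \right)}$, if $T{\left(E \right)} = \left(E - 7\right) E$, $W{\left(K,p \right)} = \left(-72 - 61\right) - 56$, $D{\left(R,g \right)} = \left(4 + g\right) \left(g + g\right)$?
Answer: $-3837$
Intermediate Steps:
$D{\left(R,g \right)} = 2 g \left(4 + g\right)$ ($D{\left(R,g \right)} = \left(4 + g\right) 2 g = 2 g \left(4 + g\right)$)
$W{\left(K,p \right)} = -189$ ($W{\left(K,p \right)} = -133 - 56 = -189$)
$T{\left(E \right)} = E \left(-7 + E\right)$ ($T{\left(E \right)} = \left(-7 + E\right) E = E \left(-7 + E\right)$)
$W{\left(-212,-12 \right)} - T{\left(D{\left(10,-8 \right)} \right)} = -189 - 2 \left(-8\right) \left(4 - 8\right) \left(-7 + 2 \left(-8\right) \left(4 - 8\right)\right) = -189 - 2 \left(-8\right) \left(-4\right) \left(-7 + 2 \left(-8\right) \left(-4\right)\right) = -189 - 64 \left(-7 + 64\right) = -189 - 64 \cdot 57 = -189 - 3648 = -3837$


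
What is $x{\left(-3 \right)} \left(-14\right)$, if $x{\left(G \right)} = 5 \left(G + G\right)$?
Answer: $420$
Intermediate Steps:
$x{\left(G \right)} = 10 G$ ($x{\left(G \right)} = 5 \cdot 2 G = 10 G$)
$x{\left(-3 \right)} \left(-14\right) = 10 \left(-3\right) \left(-14\right) = \left(-30\right) \left(-14\right) = 420$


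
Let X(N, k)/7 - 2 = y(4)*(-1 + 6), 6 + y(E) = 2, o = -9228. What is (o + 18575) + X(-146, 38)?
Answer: 9221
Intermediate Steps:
y(E) = -4 (y(E) = -6 + 2 = -4)
X(N, k) = -126 (X(N, k) = 14 + 7*(-4*(-1 + 6)) = 14 + 7*(-4*5) = 14 + 7*(-20) = 14 - 140 = -126)
(o + 18575) + X(-146, 38) = (-9228 + 18575) - 126 = 9347 - 126 = 9221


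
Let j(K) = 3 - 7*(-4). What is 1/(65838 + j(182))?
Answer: 1/65869 ≈ 1.5182e-5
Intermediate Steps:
j(K) = 31 (j(K) = 3 + 28 = 31)
1/(65838 + j(182)) = 1/(65838 + 31) = 1/65869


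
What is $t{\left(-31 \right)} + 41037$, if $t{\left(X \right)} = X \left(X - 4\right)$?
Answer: $42122$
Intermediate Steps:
$t{\left(X \right)} = X \left(-4 + X\right)$
$t{\left(-31 \right)} + 41037 = - 31 \left(-4 - 31\right) + 41037 = \left(-31\right) \left(-35\right) + 41037 = 1085 + 41037 = 42122$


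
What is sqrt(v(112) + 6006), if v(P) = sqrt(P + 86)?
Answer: sqrt(6006 + 3*sqrt(22)) ≈ 77.589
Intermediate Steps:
v(P) = sqrt(86 + P)
sqrt(v(112) + 6006) = sqrt(sqrt(86 + 112) + 6006) = sqrt(sqrt(198) + 6006) = sqrt(3*sqrt(22) + 6006) = sqrt(6006 + 3*sqrt(22))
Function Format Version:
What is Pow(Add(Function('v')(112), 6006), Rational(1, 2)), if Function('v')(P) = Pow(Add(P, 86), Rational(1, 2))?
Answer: Pow(Add(6006, Mul(3, Pow(22, Rational(1, 2)))), Rational(1, 2)) ≈ 77.589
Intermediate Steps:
Function('v')(P) = Pow(Add(86, P), Rational(1, 2))
Pow(Add(Function('v')(112), 6006), Rational(1, 2)) = Pow(Add(Pow(Add(86, 112), Rational(1, 2)), 6006), Rational(1, 2)) = Pow(Add(Pow(198, Rational(1, 2)), 6006), Rational(1, 2)) = Pow(Add(Mul(3, Pow(22, Rational(1, 2))), 6006), Rational(1, 2)) = Pow(Add(6006, Mul(3, Pow(22, Rational(1, 2)))), Rational(1, 2))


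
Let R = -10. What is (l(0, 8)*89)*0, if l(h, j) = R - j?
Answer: 0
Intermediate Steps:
l(h, j) = -10 - j
(l(0, 8)*89)*0 = ((-10 - 1*8)*89)*0 = ((-10 - 8)*89)*0 = -18*89*0 = -1602*0 = 0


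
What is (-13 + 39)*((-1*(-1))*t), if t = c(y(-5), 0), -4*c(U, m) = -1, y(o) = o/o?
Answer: 13/2 ≈ 6.5000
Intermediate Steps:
y(o) = 1
c(U, m) = ¼ (c(U, m) = -¼*(-1) = ¼)
t = ¼ ≈ 0.25000
(-13 + 39)*((-1*(-1))*t) = (-13 + 39)*(-1*(-1)*(¼)) = 26*(1*(¼)) = 26*(¼) = 13/2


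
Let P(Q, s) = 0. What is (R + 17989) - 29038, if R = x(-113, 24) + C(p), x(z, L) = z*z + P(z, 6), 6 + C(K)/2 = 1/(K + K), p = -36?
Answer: 61487/36 ≈ 1708.0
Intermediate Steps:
C(K) = -12 + 1/K (C(K) = -12 + 2/(K + K) = -12 + 2/((2*K)) = -12 + 2*(1/(2*K)) = -12 + 1/K)
x(z, L) = z² (x(z, L) = z*z + 0 = z² + 0 = z²)
R = 459251/36 (R = (-113)² + (-12 + 1/(-36)) = 12769 + (-12 - 1/36) = 12769 - 433/36 = 459251/36 ≈ 12757.)
(R + 17989) - 29038 = (459251/36 + 17989) - 29038 = 1106855/36 - 29038 = 61487/36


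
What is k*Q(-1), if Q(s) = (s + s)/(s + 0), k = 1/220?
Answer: 1/110 ≈ 0.0090909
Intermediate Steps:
k = 1/220 ≈ 0.0045455
Q(s) = 2 (Q(s) = (2*s)/s = 2)
k*Q(-1) = (1/220)*2 = 1/110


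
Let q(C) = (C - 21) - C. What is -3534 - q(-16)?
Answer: -3513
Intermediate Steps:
q(C) = -21 (q(C) = (-21 + C) - C = -21)
-3534 - q(-16) = -3534 - 1*(-21) = -3534 + 21 = -3513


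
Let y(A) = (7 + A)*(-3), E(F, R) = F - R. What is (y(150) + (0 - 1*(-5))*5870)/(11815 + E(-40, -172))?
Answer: 28879/11947 ≈ 2.4173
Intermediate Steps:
y(A) = -21 - 3*A
(y(150) + (0 - 1*(-5))*5870)/(11815 + E(-40, -172)) = ((-21 - 3*150) + (0 - 1*(-5))*5870)/(11815 + (-40 - 1*(-172))) = ((-21 - 450) + (0 + 5)*5870)/(11815 + (-40 + 172)) = (-471 + 5*5870)/(11815 + 132) = (-471 + 29350)/11947 = 28879*(1/11947) = 28879/11947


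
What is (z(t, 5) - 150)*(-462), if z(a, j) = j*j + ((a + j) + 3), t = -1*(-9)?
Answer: 49896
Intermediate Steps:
t = 9
z(a, j) = 3 + a + j + j² (z(a, j) = j² + (3 + a + j) = 3 + a + j + j²)
(z(t, 5) - 150)*(-462) = ((3 + 9 + 5 + 5²) - 150)*(-462) = ((3 + 9 + 5 + 25) - 150)*(-462) = (42 - 150)*(-462) = -108*(-462) = 49896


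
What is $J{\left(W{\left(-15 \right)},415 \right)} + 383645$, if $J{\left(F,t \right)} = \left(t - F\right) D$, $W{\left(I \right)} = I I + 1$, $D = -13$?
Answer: $381188$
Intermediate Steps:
$W{\left(I \right)} = 1 + I^{2}$ ($W{\left(I \right)} = I^{2} + 1 = 1 + I^{2}$)
$J{\left(F,t \right)} = - 13 t + 13 F$ ($J{\left(F,t \right)} = \left(t - F\right) \left(-13\right) = - 13 t + 13 F$)
$J{\left(W{\left(-15 \right)},415 \right)} + 383645 = \left(\left(-13\right) 415 + 13 \left(1 + \left(-15\right)^{2}\right)\right) + 383645 = \left(-5395 + 13 \left(1 + 225\right)\right) + 383645 = \left(-5395 + 13 \cdot 226\right) + 383645 = \left(-5395 + 2938\right) + 383645 = -2457 + 383645 = 381188$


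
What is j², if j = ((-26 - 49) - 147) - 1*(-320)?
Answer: 9604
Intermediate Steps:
j = 98 (j = (-75 - 147) + 320 = -222 + 320 = 98)
j² = 98² = 9604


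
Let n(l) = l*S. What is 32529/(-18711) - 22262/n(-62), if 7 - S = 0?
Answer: 9581588/193347 ≈ 49.556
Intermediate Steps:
S = 7 (S = 7 - 1*0 = 7 + 0 = 7)
n(l) = 7*l (n(l) = l*7 = 7*l)
32529/(-18711) - 22262/n(-62) = 32529/(-18711) - 22262/(7*(-62)) = 32529*(-1/18711) - 22262/(-434) = -1549/891 - 22262*(-1/434) = -1549/891 + 11131/217 = 9581588/193347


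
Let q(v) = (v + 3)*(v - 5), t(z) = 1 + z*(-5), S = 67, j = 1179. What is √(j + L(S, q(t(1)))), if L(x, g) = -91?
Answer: 8*√17 ≈ 32.985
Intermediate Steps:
t(z) = 1 - 5*z
q(v) = (-5 + v)*(3 + v) (q(v) = (3 + v)*(-5 + v) = (-5 + v)*(3 + v))
√(j + L(S, q(t(1)))) = √(1179 - 91) = √1088 = 8*√17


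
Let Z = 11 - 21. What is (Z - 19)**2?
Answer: 841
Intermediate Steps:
Z = -10
(Z - 19)**2 = (-10 - 19)**2 = (-29)**2 = 841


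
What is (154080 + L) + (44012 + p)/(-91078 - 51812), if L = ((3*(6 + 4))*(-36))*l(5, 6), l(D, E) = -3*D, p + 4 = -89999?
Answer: 2211941381/12990 ≈ 1.7028e+5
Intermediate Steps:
p = -90003 (p = -4 - 89999 = -90003)
L = 16200 (L = ((3*(6 + 4))*(-36))*(-3*5) = ((3*10)*(-36))*(-15) = (30*(-36))*(-15) = -1080*(-15) = 16200)
(154080 + L) + (44012 + p)/(-91078 - 51812) = (154080 + 16200) + (44012 - 90003)/(-91078 - 51812) = 170280 - 45991/(-142890) = 170280 - 45991*(-1/142890) = 170280 + 4181/12990 = 2211941381/12990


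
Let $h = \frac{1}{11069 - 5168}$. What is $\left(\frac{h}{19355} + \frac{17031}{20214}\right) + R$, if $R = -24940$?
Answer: $- \frac{2132500122821003}{85508106110} \approx -24939.0$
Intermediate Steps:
$h = \frac{1}{5901}$ ($h = \frac{1}{11069 + \left(-9068 + 3900\right)} = \frac{1}{11069 - 5168} = \frac{1}{5901} \approx 0.00016946$)
$\left(\frac{h}{19355} + \frac{17031}{20214}\right) + R = \left(\frac{1}{5901 \cdot 19355} + \frac{17031}{20214}\right) - 24940 = \left(\frac{1}{5901} \cdot \frac{1}{19355} + 17031 \cdot \frac{1}{20214}\right) - 24940 = \left(\frac{1}{114213855} + \frac{5677}{6738}\right) - 24940 = \frac{72043562397}{85508106110} - 24940 = - \frac{2132500122821003}{85508106110}$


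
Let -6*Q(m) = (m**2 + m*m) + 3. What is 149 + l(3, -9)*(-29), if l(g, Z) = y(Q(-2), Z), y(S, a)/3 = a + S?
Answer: 2183/2 ≈ 1091.5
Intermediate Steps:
Q(m) = -1/2 - m**2/3 (Q(m) = -((m**2 + m*m) + 3)/6 = -((m**2 + m**2) + 3)/6 = -(2*m**2 + 3)/6 = -(3 + 2*m**2)/6 = -1/2 - m**2/3)
y(S, a) = 3*S + 3*a (y(S, a) = 3*(a + S) = 3*(S + a) = 3*S + 3*a)
l(g, Z) = -11/2 + 3*Z (l(g, Z) = 3*(-1/2 - 1/3*(-2)**2) + 3*Z = 3*(-1/2 - 1/3*4) + 3*Z = 3*(-1/2 - 4/3) + 3*Z = 3*(-11/6) + 3*Z = -11/2 + 3*Z)
149 + l(3, -9)*(-29) = 149 + (-11/2 + 3*(-9))*(-29) = 149 + (-11/2 - 27)*(-29) = 149 - 65/2*(-29) = 149 + 1885/2 = 2183/2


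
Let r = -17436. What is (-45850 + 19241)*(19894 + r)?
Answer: -65404922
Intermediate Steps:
(-45850 + 19241)*(19894 + r) = (-45850 + 19241)*(19894 - 17436) = -26609*2458 = -65404922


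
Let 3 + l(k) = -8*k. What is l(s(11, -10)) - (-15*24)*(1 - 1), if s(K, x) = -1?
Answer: 5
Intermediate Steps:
l(k) = -3 - 8*k
l(s(11, -10)) - (-15*24)*(1 - 1) = (-3 - 8*(-1)) - (-15*24)*(1 - 1) = (-3 + 8) - (-360)*0 = 5 - 1*0 = 5 + 0 = 5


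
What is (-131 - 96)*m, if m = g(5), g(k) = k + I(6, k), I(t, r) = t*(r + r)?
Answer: -14755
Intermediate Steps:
I(t, r) = 2*r*t (I(t, r) = t*(2*r) = 2*r*t)
g(k) = 13*k (g(k) = k + 2*k*6 = k + 12*k = 13*k)
m = 65 (m = 13*5 = 65)
(-131 - 96)*m = (-131 - 96)*65 = -227*65 = -14755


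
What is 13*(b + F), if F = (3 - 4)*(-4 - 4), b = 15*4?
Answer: 884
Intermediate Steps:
b = 60
F = 8 (F = -1*(-8) = 8)
13*(b + F) = 13*(60 + 8) = 13*68 = 884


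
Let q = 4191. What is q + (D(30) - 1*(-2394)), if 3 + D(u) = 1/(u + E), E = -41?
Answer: 72401/11 ≈ 6581.9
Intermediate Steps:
D(u) = -3 + 1/(-41 + u) (D(u) = -3 + 1/(u - 41) = -3 + 1/(-41 + u))
q + (D(30) - 1*(-2394)) = 4191 + ((124 - 3*30)/(-41 + 30) - 1*(-2394)) = 4191 + ((124 - 90)/(-11) + 2394) = 4191 + (-1/11*34 + 2394) = 4191 + (-34/11 + 2394) = 4191 + 26300/11 = 72401/11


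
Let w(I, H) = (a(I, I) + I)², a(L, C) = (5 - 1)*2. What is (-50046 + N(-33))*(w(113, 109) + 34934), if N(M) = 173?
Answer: -2472453975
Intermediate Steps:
a(L, C) = 8 (a(L, C) = 4*2 = 8)
w(I, H) = (8 + I)²
(-50046 + N(-33))*(w(113, 109) + 34934) = (-50046 + 173)*((8 + 113)² + 34934) = -49873*(121² + 34934) = -49873*(14641 + 34934) = -49873*49575 = -2472453975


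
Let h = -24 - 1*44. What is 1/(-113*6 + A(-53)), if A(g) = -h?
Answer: -1/610 ≈ -0.0016393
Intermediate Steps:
h = -68 (h = -24 - 44 = -68)
A(g) = 68 (A(g) = -1*(-68) = 68)
1/(-113*6 + A(-53)) = 1/(-113*6 + 68) = 1/(-678 + 68) = 1/(-610) = -1/610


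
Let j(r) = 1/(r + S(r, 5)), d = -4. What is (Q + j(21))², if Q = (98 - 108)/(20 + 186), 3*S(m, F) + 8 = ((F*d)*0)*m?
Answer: 1156/32092225 ≈ 3.6021e-5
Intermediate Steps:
S(m, F) = -8/3 (S(m, F) = -8/3 + (((F*(-4))*0)*m)/3 = -8/3 + ((-4*F*0)*m)/3 = -8/3 + (0*m)/3 = -8/3 + (⅓)*0 = -8/3 + 0 = -8/3)
j(r) = 1/(-8/3 + r) (j(r) = 1/(r - 8/3) = 1/(-8/3 + r))
Q = -5/103 (Q = -10/206 = -10*1/206 = -5/103 ≈ -0.048544)
(Q + j(21))² = (-5/103 + 3/(-8 + 3*21))² = (-5/103 + 3/(-8 + 63))² = (-5/103 + 3/55)² = (34/5665)² = 1156/32092225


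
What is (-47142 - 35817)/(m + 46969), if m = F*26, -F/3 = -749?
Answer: -82959/105391 ≈ -0.78715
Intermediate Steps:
F = 2247 (F = -3*(-749) = 2247)
m = 58422 (m = 2247*26 = 58422)
(-47142 - 35817)/(m + 46969) = (-47142 - 35817)/(58422 + 46969) = -82959/105391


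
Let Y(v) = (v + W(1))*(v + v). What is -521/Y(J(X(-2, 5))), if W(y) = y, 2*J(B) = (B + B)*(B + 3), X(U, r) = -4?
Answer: -521/40 ≈ -13.025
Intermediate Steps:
J(B) = B*(3 + B) (J(B) = ((B + B)*(B + 3))/2 = ((2*B)*(3 + B))/2 = (2*B*(3 + B))/2 = B*(3 + B))
Y(v) = 2*v*(1 + v) (Y(v) = (v + 1)*(v + v) = (1 + v)*(2*v) = 2*v*(1 + v))
-521/Y(J(X(-2, 5))) = -521*(-1/(8*(1 - 4*(3 - 4))*(3 - 4))) = -521*1/(8*(1 - 4*(-1))) = -521*1/(8*(1 + 4)) = -521/(2*4*5) = -521/40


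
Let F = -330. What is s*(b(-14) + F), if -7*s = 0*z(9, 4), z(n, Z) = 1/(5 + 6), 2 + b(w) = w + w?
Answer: 0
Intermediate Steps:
b(w) = -2 + 2*w (b(w) = -2 + (w + w) = -2 + 2*w)
z(n, Z) = 1/11
s = 0 (s = -0/11 = -1/7*0 = 0)
s*(b(-14) + F) = 0*((-2 + 2*(-14)) - 330) = 0*((-2 - 28) - 330) = 0*(-30 - 330) = 0*(-360) = 0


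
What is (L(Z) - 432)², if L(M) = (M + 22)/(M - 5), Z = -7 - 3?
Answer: 4682896/25 ≈ 1.8732e+5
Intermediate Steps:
Z = -10
L(M) = (22 + M)/(-5 + M)
(L(Z) - 432)² = ((22 - 10)/(-5 - 10) - 432)² = (12/(-15) - 432)² = (-1/15*12 - 432)² = (-⅘ - 432)² = (-2164/5)² = 4682896/25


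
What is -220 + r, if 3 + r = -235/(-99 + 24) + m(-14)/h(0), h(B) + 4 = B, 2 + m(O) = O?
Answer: -3238/15 ≈ -215.87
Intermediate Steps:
m(O) = -2 + O
h(B) = -4 + B
r = 62/15 (r = -3 + (-235/(-99 + 24) + (-2 - 14)/(-4 + 0)) = -3 + (-235/(-75) - 16/(-4)) = -3 + (-235*(-1/75) - 16*(-1/4)) = -3 + (47/15 + 4) = -3 + 107/15 = 62/15 ≈ 4.1333)
-220 + r = -220 + 62/15 = -3238/15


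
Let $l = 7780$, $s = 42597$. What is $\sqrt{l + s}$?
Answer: $\sqrt{50377} \approx 224.45$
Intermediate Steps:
$\sqrt{l + s} = \sqrt{7780 + 42597} = \sqrt{50377}$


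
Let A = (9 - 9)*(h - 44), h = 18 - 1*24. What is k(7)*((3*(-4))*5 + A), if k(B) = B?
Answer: -420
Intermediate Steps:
h = -6 (h = 18 - 24 = -6)
A = 0 (A = (9 - 9)*(-6 - 44) = 0*(-50) = 0)
k(7)*((3*(-4))*5 + A) = 7*((3*(-4))*5 + 0) = 7*(-12*5 + 0) = 7*(-60 + 0) = 7*(-60) = -420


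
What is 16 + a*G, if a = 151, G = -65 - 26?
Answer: -13725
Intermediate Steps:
G = -91
16 + a*G = 16 + 151*(-91) = 16 - 13741 = -13725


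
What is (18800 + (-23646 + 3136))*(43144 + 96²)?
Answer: -89535600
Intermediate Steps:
(18800 + (-23646 + 3136))*(43144 + 96²) = (18800 - 20510)*(43144 + 9216) = -1710*52360 = -89535600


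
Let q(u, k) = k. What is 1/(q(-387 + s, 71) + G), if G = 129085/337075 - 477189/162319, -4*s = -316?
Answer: 295749605/20242029879 ≈ 0.014611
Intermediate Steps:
s = 79 (s = -¼*(-316) = 79)
G = -756192076/295749605 (G = 129085*(1/337075) - 477189*1/162319 = 25817/67415 - 12897/4387 = -756192076/295749605 ≈ -2.5569)
1/(q(-387 + s, 71) + G) = 1/(71 - 756192076/295749605) = 1/(20242029879/295749605) = 295749605/20242029879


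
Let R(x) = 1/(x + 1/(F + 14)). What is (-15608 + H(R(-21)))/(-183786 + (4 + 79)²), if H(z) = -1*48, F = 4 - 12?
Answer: 15656/176897 ≈ 0.088503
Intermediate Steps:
F = -8
R(x) = 1/(⅙ + x) (R(x) = 1/(x + 1/(-8 + 14)) = 1/(x + 1/6) = 1/(x + ⅙) = 1/(⅙ + x))
H(z) = -48
(-15608 + H(R(-21)))/(-183786 + (4 + 79)²) = (-15608 - 48)/(-183786 + (4 + 79)²) = -15656/(-183786 + 83²) = -15656/(-183786 + 6889) = -15656/(-176897) = -15656*(-1/176897) = 15656/176897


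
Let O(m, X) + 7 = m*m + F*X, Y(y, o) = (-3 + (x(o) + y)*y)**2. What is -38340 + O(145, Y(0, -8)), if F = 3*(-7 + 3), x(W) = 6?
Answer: -17430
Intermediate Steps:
F = -12 (F = 3*(-4) = -12)
Y(y, o) = (-3 + y*(6 + y))**2 (Y(y, o) = (-3 + (6 + y)*y)**2 = (-3 + y*(6 + y))**2)
O(m, X) = -7 + m**2 - 12*X (O(m, X) = -7 + (m*m - 12*X) = -7 + (m**2 - 12*X) = -7 + m**2 - 12*X)
-38340 + O(145, Y(0, -8)) = -38340 + (-7 + 145**2 - 12*(-3 + 0**2 + 6*0)**2) = -38340 + (-7 + 21025 - 12*(-3 + 0 + 0)**2) = -38340 + (-7 + 21025 - 12*(-3)**2) = -38340 + (-7 + 21025 - 12*9) = -38340 + (-7 + 21025 - 108) = -38340 + 20910 = -17430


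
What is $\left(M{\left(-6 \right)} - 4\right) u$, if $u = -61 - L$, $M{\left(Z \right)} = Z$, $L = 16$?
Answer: $770$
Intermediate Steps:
$u = -77$ ($u = -61 - 16 = -77$)
$\left(M{\left(-6 \right)} - 4\right) u = \left(-6 - 4\right) \left(-77\right) = \left(-10\right) \left(-77\right) = 770$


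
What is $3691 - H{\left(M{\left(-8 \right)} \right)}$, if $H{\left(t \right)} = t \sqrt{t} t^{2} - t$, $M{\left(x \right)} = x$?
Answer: $3683 + 1024 i \sqrt{2} \approx 3683.0 + 1448.2 i$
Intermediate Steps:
$H{\left(t \right)} = t^{\frac{7}{2}} - t$ ($H{\left(t \right)} = t^{\frac{3}{2}} t^{2} - t = t^{\frac{7}{2}} - t$)
$3691 - H{\left(M{\left(-8 \right)} \right)} = 3691 - \left(\left(-8\right)^{\frac{7}{2}} - -8\right) = 3691 - \left(- 1024 i \sqrt{2} + 8\right) = 3691 - \left(8 - 1024 i \sqrt{2}\right) = 3683 + 1024 i \sqrt{2}$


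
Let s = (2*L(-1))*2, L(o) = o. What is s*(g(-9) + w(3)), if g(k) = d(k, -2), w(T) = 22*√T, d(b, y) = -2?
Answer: 8 - 88*√3 ≈ -144.42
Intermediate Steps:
g(k) = -2
s = -4 (s = (2*(-1))*2 = -2*2 = -4)
s*(g(-9) + w(3)) = -4*(-2 + 22*√3) = 8 - 88*√3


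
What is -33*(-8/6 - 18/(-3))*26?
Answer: -4004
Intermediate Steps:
-33*(-8/6 - 18/(-3))*26 = -33*(-8*⅙ - 18*(-⅓))*26 = -33*(-4/3 + 6)*26 = -33*14/3*26 = -154*26 = -4004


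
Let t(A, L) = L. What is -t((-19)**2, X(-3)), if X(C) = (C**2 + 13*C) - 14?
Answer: 44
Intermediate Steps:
X(C) = -14 + C**2 + 13*C
-t((-19)**2, X(-3)) = -(-14 + (-3)**2 + 13*(-3)) = -(-14 + 9 - 39) = -1*(-44) = 44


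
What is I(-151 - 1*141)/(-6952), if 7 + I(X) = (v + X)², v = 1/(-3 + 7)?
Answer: -1361777/111232 ≈ -12.243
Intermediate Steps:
v = ¼ (v = 1/4 = ¼ ≈ 0.25000)
I(X) = -7 + (¼ + X)²
I(-151 - 1*141)/(-6952) = (-7 + (1 + 4*(-151 - 1*141))²/16)/(-6952) = (-7 + (1 + 4*(-151 - 141))²/16)*(-1/6952) = (-7 + (1 + 4*(-292))²/16)*(-1/6952) = (-7 + (1 - 1168)²/16)*(-1/6952) = (-7 + (1/16)*(-1167)²)*(-1/6952) = (-7 + (1/16)*1361889)*(-1/6952) = (-7 + 1361889/16)*(-1/6952) = (1361777/16)*(-1/6952) = -1361777/111232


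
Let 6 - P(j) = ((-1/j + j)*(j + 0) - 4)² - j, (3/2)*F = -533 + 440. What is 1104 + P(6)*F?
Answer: 59942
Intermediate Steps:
F = -62 (F = 2*(-533 + 440)/3 = (⅔)*(-93) = -62)
P(j) = 6 + j - (-4 + j*(j - 1/j))² (P(j) = 6 - (((-1/j + j)*(j + 0) - 4)² - j) = 6 - (((j - 1/j)*j - 4)² - j) = 6 - ((j*(j - 1/j) - 4)² - j) = 6 - ((-4 + j*(j - 1/j))² - j) = 6 + (j - (-4 + j*(j - 1/j))²) = 6 + j - (-4 + j*(j - 1/j))²)
1104 + P(6)*F = 1104 + (6 + 6 - (-5 + 6²)²)*(-62) = 1104 + (6 + 6 - (-5 + 36)²)*(-62) = 1104 + (6 + 6 - 1*31²)*(-62) = 1104 + (6 + 6 - 1*961)*(-62) = 1104 + (6 + 6 - 961)*(-62) = 1104 - 949*(-62) = 1104 + 58838 = 59942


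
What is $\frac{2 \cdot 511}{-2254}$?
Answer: $- \frac{73}{161} \approx -0.45342$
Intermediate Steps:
$\frac{2 \cdot 511}{-2254} = 1022 \left(- \frac{1}{2254}\right) = - \frac{73}{161}$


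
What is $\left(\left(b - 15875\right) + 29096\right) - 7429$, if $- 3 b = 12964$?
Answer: $\frac{4412}{3} \approx 1470.7$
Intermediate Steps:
$b = - \frac{12964}{3}$ ($b = \left(- \frac{1}{3}\right) 12964 = - \frac{12964}{3} \approx -4321.3$)
$\left(\left(b - 15875\right) + 29096\right) - 7429 = \left(\left(- \frac{12964}{3} - 15875\right) + 29096\right) - 7429 = \left(- \frac{60589}{3} + 29096\right) - 7429 = \frac{26699}{3} - 7429 = \frac{4412}{3}$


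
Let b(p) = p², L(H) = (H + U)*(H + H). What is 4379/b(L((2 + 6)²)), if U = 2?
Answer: 4379/71368704 ≈ 6.1357e-5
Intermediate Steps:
L(H) = 2*H*(2 + H) (L(H) = (H + 2)*(H + H) = (2 + H)*(2*H) = 2*H*(2 + H))
4379/b(L((2 + 6)²)) = 4379/((2*(2 + 6)²*(2 + (2 + 6)²))²) = 4379/((2*8²*(2 + 8²))²) = 4379/((2*64*(2 + 64))²) = 4379/((2*64*66)²) = 4379/(8448²) = 4379/71368704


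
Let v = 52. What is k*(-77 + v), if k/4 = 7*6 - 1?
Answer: -4100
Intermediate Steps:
k = 164 (k = 4*(7*6 - 1) = 4*(42 - 1) = 4*41 = 164)
k*(-77 + v) = 164*(-77 + 52) = 164*(-25) = -4100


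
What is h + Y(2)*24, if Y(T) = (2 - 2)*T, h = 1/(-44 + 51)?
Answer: ⅐ ≈ 0.14286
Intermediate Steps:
h = ⅐ (h = 1/7 = ⅐ ≈ 0.14286)
Y(T) = 0 (Y(T) = 0*T = 0)
h + Y(2)*24 = ⅐ + 0*24 = ⅐ + 0 = ⅐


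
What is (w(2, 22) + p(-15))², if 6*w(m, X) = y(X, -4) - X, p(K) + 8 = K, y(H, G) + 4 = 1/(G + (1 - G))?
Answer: 26569/36 ≈ 738.03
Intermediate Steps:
y(H, G) = -3 (y(H, G) = -4 + 1/(G + (1 - G)) = -4 + 1/1 = -4 + 1 = -3)
p(K) = -8 + K
w(m, X) = -½ - X/6 (w(m, X) = (-3 - X)/6 = -½ - X/6)
(w(2, 22) + p(-15))² = ((-½ - ⅙*22) + (-8 - 15))² = ((-½ - 11/3) - 23)² = (-25/6 - 23)² = (-163/6)² = 26569/36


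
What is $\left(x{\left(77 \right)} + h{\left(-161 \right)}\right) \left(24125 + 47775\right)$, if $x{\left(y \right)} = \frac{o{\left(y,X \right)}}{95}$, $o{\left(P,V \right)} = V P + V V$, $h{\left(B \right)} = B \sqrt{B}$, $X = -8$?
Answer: $- \frac{7937760}{19} - 11575900 i \sqrt{161} \approx -4.1778 \cdot 10^{5} - 1.4688 \cdot 10^{8} i$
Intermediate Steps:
$h{\left(B \right)} = B^{\frac{3}{2}}$
$o{\left(P,V \right)} = V^{2} + P V$ ($o{\left(P,V \right)} = P V + V^{2} = V^{2} + P V$)
$x{\left(y \right)} = \frac{64}{95} - \frac{8 y}{95}$ ($x{\left(y \right)} = \frac{\left(-8\right) \left(y - 8\right)}{95} = - 8 \left(-8 + y\right) \frac{1}{95} = \left(64 - 8 y\right) \frac{1}{95} = \frac{64}{95} - \frac{8 y}{95}$)
$\left(x{\left(77 \right)} + h{\left(-161 \right)}\right) \left(24125 + 47775\right) = \left(\left(\frac{64}{95} - \frac{616}{95}\right) + \left(-161\right)^{\frac{3}{2}}\right) \left(24125 + 47775\right) = \left(\left(\frac{64}{95} - \frac{616}{95}\right) - 161 i \sqrt{161}\right) 71900 = \left(- \frac{552}{95} - 161 i \sqrt{161}\right) 71900 = - \frac{7937760}{19} - 11575900 i \sqrt{161}$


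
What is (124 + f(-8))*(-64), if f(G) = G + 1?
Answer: -7488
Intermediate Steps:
f(G) = 1 + G
(124 + f(-8))*(-64) = (124 + (1 - 8))*(-64) = (124 - 7)*(-64) = 117*(-64) = -7488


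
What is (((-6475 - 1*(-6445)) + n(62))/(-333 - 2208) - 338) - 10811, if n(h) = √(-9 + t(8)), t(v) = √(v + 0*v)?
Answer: -9443193/847 - I*√(9 - 2*√2)/2541 ≈ -11149.0 - 0.00097767*I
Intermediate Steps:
t(v) = √v (t(v) = √(v + 0) = √v)
n(h) = √(-9 + 2*√2) (n(h) = √(-9 + √8) = √(-9 + 2*√2))
(((-6475 - 1*(-6445)) + n(62))/(-333 - 2208) - 338) - 10811 = (((-6475 - 1*(-6445)) + √(-9 + 2*√2))/(-333 - 2208) - 338) - 10811 = (((-6475 + 6445) + √(-9 + 2*√2))/(-2541) - 338) - 10811 = ((-30 + √(-9 + 2*√2))*(-1/2541) - 338) - 10811 = ((10/847 - √(-9 + 2*√2)/2541) - 338) - 10811 = (-286276/847 - √(-9 + 2*√2)/2541) - 10811 = -9443193/847 - √(-9 + 2*√2)/2541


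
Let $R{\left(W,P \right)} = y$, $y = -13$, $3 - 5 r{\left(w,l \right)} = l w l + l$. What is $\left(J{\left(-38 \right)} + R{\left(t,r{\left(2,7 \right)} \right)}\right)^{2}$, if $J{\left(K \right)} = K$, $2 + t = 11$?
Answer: $2601$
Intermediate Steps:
$t = 9$ ($t = -2 + 11 = 9$)
$r{\left(w,l \right)} = \frac{3}{5} - \frac{l}{5} - \frac{w l^{2}}{5}$ ($r{\left(w,l \right)} = \frac{3}{5} - \frac{l w l + l}{5} = \frac{3}{5} - \frac{w l^{2} + l}{5} = \frac{3}{5} - \frac{l + w l^{2}}{5} = \frac{3}{5} - \left(\frac{l}{5} + \frac{w l^{2}}{5}\right) = \frac{3}{5} - \frac{l}{5} - \frac{w l^{2}}{5}$)
$R{\left(W,P \right)} = -13$
$\left(J{\left(-38 \right)} + R{\left(t,r{\left(2,7 \right)} \right)}\right)^{2} = \left(-38 - 13\right)^{2} = \left(-51\right)^{2} = 2601$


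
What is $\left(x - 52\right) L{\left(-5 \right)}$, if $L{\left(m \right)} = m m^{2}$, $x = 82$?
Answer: $-3750$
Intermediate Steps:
$L{\left(m \right)} = m^{3}$
$\left(x - 52\right) L{\left(-5 \right)} = \left(82 - 52\right) \left(-5\right)^{3} = 30 \left(-125\right) = -3750$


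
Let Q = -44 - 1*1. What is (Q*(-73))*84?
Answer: 275940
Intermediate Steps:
Q = -45 (Q = -44 - 1 = -45)
(Q*(-73))*84 = -45*(-73)*84 = 3285*84 = 275940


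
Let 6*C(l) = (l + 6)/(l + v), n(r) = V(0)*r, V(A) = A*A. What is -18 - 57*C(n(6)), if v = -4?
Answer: -15/4 ≈ -3.7500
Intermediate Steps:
V(A) = A²
n(r) = 0 (n(r) = 0²*r = 0*r = 0)
C(l) = (6 + l)/(6*(-4 + l)) (C(l) = ((l + 6)/(l - 4))/6 = ((6 + l)/(-4 + l))/6 = (6 + l)/(6*(-4 + l)))
-18 - 57*C(n(6)) = -18 - 19*(6 + 0)/(2*(-4 + 0)) = -18 - 19*6/(2*(-4)) = -18 - 19*(-1)*6/(2*4) = -18 - 57*(-¼) = -18 + 57/4 = -15/4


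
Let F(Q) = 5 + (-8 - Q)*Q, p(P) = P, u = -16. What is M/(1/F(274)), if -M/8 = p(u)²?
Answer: 158234624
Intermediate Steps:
F(Q) = 5 + Q*(-8 - Q)
M = -2048 (M = -8*(-16)² = -8*256 = -2048)
M/(1/F(274)) = -2048/(1/(5 - 1*274² - 8*274)) = -2048/(1/(5 - 1*75076 - 2192)) = -2048/(1/(5 - 75076 - 2192)) = -2048/(1/(-77263)) = -2048/(-1/77263) = -2048*(-77263) = 158234624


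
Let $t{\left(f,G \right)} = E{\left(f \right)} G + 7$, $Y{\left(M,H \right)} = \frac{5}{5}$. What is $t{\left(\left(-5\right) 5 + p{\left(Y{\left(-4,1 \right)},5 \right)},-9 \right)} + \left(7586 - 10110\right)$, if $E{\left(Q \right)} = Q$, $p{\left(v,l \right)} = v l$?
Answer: $-2337$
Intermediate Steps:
$Y{\left(M,H \right)} = 1$ ($Y{\left(M,H \right)} = 5 \cdot \frac{1}{5} = 1$)
$p{\left(v,l \right)} = l v$
$t{\left(f,G \right)} = 7 + G f$ ($t{\left(f,G \right)} = f G + 7 = G f + 7 = 7 + G f$)
$t{\left(\left(-5\right) 5 + p{\left(Y{\left(-4,1 \right)},5 \right)},-9 \right)} + \left(7586 - 10110\right) = \left(7 - 9 \left(\left(-5\right) 5 + 5 \cdot 1\right)\right) + \left(7586 - 10110\right) = \left(7 - 9 \left(-25 + 5\right)\right) + \left(7586 - 10110\right) = \left(7 - -180\right) - 2524 = \left(7 + 180\right) - 2524 = 187 - 2524 = -2337$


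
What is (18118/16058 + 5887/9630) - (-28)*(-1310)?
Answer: -2835936318707/77319270 ≈ -36678.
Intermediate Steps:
(18118/16058 + 5887/9630) - (-28)*(-1310) = (18118*(1/16058) + 5887*(1/9630)) - 1*36680 = (9059/8029 + 5887/9630) - 36680 = 134504893/77319270 - 36680 = -2835936318707/77319270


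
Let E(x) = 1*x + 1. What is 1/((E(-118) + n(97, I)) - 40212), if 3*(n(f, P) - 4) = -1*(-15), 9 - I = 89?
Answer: -1/40320 ≈ -2.4802e-5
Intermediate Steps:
I = -80 (I = 9 - 1*89 = 9 - 89 = -80)
n(f, P) = 9 (n(f, P) = 4 + (-1*(-15))/3 = 4 + (⅓)*15 = 4 + 5 = 9)
E(x) = 1 + x (E(x) = x + 1 = 1 + x)
1/((E(-118) + n(97, I)) - 40212) = 1/(((1 - 118) + 9) - 40212) = 1/((-117 + 9) - 40212) = 1/(-108 - 40212) = 1/(-40320) = -1/40320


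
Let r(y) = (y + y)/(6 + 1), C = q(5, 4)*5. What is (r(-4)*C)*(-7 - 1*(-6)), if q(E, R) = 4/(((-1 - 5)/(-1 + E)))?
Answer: -320/21 ≈ -15.238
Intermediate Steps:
q(E, R) = 2/3 - 2*E/3 (q(E, R) = 4/((-6/(-1 + E))) = 4*(1/6 - E/6) = 2/3 - 2*E/3)
C = -40/3 (C = (2/3 - 2/3*5)*5 = (2/3 - 10/3)*5 = -8/3*5 = -40/3 ≈ -13.333)
r(y) = 2*y/7 (r(y) = (2*y)/7 = (2*y)*(1/7) = 2*y/7)
(r(-4)*C)*(-7 - 1*(-6)) = (((2/7)*(-4))*(-40/3))*(-7 - 1*(-6)) = (-8/7*(-40/3))*(-7 + 6) = (320/21)*(-1) = -320/21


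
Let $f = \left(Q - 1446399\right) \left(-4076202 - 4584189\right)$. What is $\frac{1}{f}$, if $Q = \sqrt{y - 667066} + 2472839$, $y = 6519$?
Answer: $\frac{i}{8660391 \left(\sqrt{660547} - 1026440 i\right)} \approx -1.1249 \cdot 10^{-13} + 8.9073 \cdot 10^{-17} i$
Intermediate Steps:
$Q = 2472839 + i \sqrt{660547}$ ($Q = \sqrt{6519 - 667066} + 2472839 = \sqrt{-660547} + 2472839 = i \sqrt{660547} + 2472839 = 2472839 + i \sqrt{660547} \approx 2.4728 \cdot 10^{6} + 812.74 i$)
$f = -8889371738040 - 8660391 i \sqrt{660547}$ ($f = \left(\left(2472839 + i \sqrt{660547}\right) - 1446399\right) \left(-4076202 - 4584189\right) = \left(\left(2472839 + i \sqrt{660547}\right) - 1446399\right) \left(-8660391\right) = \left(1026440 + i \sqrt{660547}\right) \left(-8660391\right) = -8889371738040 - 8660391 i \sqrt{660547} \approx -8.8894 \cdot 10^{12} - 7.0386 \cdot 10^{9} i$)
$\frac{1}{f} = \frac{1}{-8889371738040 - 8660391 i \sqrt{660547}}$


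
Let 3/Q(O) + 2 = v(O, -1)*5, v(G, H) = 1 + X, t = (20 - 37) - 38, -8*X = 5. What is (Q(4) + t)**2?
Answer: 6241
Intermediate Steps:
X = -5/8 (X = -1/8*5 = -5/8 ≈ -0.62500)
t = -55 (t = -17 - 38 = -55)
v(G, H) = 3/8 (v(G, H) = 1 - 5/8 = 3/8)
Q(O) = -24 (Q(O) = 3/(-2 + (3/8)*5) = 3/(-2 + 15/8) = 3/(-1/8) = 3*(-8) = -24)
(Q(4) + t)**2 = (-24 - 55)**2 = (-79)**2 = 6241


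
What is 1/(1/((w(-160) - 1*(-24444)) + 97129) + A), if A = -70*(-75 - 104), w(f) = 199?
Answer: 121772/1525803161 ≈ 7.9808e-5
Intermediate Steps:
A = 12530 (A = -70*(-179) = 12530)
1/(1/((w(-160) - 1*(-24444)) + 97129) + A) = 1/(1/((199 - 1*(-24444)) + 97129) + 12530) = 1/(1/((199 + 24444) + 97129) + 12530) = 1/(1/(24643 + 97129) + 12530) = 1/(1/121772 + 12530) = 1/(1525803161/121772) = 121772/1525803161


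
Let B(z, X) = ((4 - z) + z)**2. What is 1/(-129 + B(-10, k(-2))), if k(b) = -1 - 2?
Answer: -1/113 ≈ -0.0088496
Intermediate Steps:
k(b) = -3
B(z, X) = 16 (B(z, X) = 4**2 = 16)
1/(-129 + B(-10, k(-2))) = 1/(-129 + 16) = 1/(-113) = -1/113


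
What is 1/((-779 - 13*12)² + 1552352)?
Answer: 1/2426577 ≈ 4.1210e-7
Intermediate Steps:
1/((-779 - 13*12)² + 1552352) = 1/((-779 - 156)² + 1552352) = 1/((-935)² + 1552352) = 1/(874225 + 1552352) = 1/2426577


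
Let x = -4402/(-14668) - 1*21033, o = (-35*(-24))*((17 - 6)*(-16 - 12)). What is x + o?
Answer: -2051706301/7334 ≈ -2.7975e+5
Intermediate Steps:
o = -258720 (o = 840*(11*(-28)) = 840*(-308) = -258720)
x = -154253821/7334 (x = -4402*(-1/14668) - 21033 = 2201/7334 - 21033 = -154253821/7334 ≈ -21033.)
x + o = -154253821/7334 - 258720 = -2051706301/7334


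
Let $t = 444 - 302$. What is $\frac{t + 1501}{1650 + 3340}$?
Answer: $\frac{1643}{4990} \approx 0.32926$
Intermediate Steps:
$t = 142$ ($t = 444 - 302 = 142$)
$\frac{t + 1501}{1650 + 3340} = \frac{142 + 1501}{1650 + 3340} = \frac{1643}{4990}$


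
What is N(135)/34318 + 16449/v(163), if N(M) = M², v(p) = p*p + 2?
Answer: 349584419/303954526 ≈ 1.1501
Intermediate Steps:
v(p) = 2 + p² (v(p) = p² + 2 = 2 + p²)
N(135)/34318 + 16449/v(163) = 135²/34318 + 16449/(2 + 163²) = 18225*(1/34318) + 16449/(2 + 26569) = 18225/34318 + 16449/26571 = 18225/34318 + 16449*(1/26571) = 18225/34318 + 5483/8857 = 349584419/303954526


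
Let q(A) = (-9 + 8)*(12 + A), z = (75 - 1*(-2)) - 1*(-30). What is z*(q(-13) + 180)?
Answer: 19367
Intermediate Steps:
z = 107 (z = (75 + 2) + 30 = 77 + 30 = 107)
q(A) = -12 - A (q(A) = -(12 + A) = -12 - A)
z*(q(-13) + 180) = 107*((-12 - 1*(-13)) + 180) = 107*((-12 + 13) + 180) = 107*(1 + 180) = 107*181 = 19367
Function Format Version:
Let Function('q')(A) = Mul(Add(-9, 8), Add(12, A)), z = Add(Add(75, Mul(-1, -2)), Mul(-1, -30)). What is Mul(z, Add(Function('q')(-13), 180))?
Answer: 19367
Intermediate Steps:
z = 107 (z = Add(Add(75, 2), 30) = Add(77, 30) = 107)
Function('q')(A) = Add(-12, Mul(-1, A)) (Function('q')(A) = Mul(-1, Add(12, A)) = Add(-12, Mul(-1, A)))
Mul(z, Add(Function('q')(-13), 180)) = Mul(107, Add(Add(-12, Mul(-1, -13)), 180)) = Mul(107, Add(Add(-12, 13), 180)) = Mul(107, Add(1, 180)) = Mul(107, 181) = 19367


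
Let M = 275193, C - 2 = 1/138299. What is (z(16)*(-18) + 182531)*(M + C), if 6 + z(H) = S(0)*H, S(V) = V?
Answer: 6951093006214534/138299 ≈ 5.0261e+10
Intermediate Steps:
C = 276599/138299 (C = 2 + 1/138299 = 276599/138299 ≈ 2.0000)
z(H) = -6 (z(H) = -6 + 0*H = -6 + 0 = -6)
(z(16)*(-18) + 182531)*(M + C) = (-6*(-18) + 182531)*(275193 + 276599/138299) = (108 + 182531)*(38059193306/138299) = 182639*(38059193306/138299) = 6951093006214534/138299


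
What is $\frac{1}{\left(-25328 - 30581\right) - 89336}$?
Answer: $- \frac{1}{145245} \approx -6.8849 \cdot 10^{-6}$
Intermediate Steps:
$\frac{1}{\left(-25328 - 30581\right) - 89336} = \frac{1}{-55909 - 89336} = \frac{1}{-145245} = - \frac{1}{145245}$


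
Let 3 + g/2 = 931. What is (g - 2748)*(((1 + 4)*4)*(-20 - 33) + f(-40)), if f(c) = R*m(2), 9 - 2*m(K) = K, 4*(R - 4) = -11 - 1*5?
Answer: 945520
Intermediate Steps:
R = 0 (R = 4 + (-11 - 1*5)/4 = 4 + (-11 - 5)/4 = 4 + (1/4)*(-16) = 4 - 4 = 0)
m(K) = 9/2 - K/2
f(c) = 0 (f(c) = 0*(9/2 - 1/2*2) = 0*(9/2 - 1) = 0*(7/2) = 0)
g = 1856 (g = -6 + 2*931 = -6 + 1862 = 1856)
(g - 2748)*(((1 + 4)*4)*(-20 - 33) + f(-40)) = (1856 - 2748)*(((1 + 4)*4)*(-20 - 33) + 0) = -892*((5*4)*(-53) + 0) = -892*(20*(-53) + 0) = -892*(-1060 + 0) = -892*(-1060) = 945520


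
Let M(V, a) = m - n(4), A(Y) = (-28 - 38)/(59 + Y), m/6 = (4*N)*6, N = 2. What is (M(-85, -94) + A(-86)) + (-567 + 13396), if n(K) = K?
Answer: 118039/9 ≈ 13115.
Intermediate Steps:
m = 288 (m = 6*((4*2)*6) = 6*(8*6) = 6*48 = 288)
A(Y) = -66/(59 + Y)
M(V, a) = 284 (M(V, a) = 288 - 1*4 = 288 - 4 = 284)
(M(-85, -94) + A(-86)) + (-567 + 13396) = (284 - 66/(59 - 86)) + (-567 + 13396) = (284 - 66/(-27)) + 12829 = (284 - 66*(-1/27)) + 12829 = (284 + 22/9) + 12829 = 2578/9 + 12829 = 118039/9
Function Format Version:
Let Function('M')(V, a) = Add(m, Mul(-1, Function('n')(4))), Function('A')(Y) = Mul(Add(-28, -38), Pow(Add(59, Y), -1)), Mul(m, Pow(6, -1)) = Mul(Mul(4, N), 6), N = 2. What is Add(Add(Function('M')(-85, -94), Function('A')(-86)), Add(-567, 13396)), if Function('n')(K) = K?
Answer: Rational(118039, 9) ≈ 13115.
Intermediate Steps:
m = 288 (m = Mul(6, Mul(Mul(4, 2), 6)) = Mul(6, Mul(8, 6)) = Mul(6, 48) = 288)
Function('A')(Y) = Mul(-66, Pow(Add(59, Y), -1))
Function('M')(V, a) = 284 (Function('M')(V, a) = Add(288, Mul(-1, 4)) = Add(288, -4) = 284)
Add(Add(Function('M')(-85, -94), Function('A')(-86)), Add(-567, 13396)) = Add(Add(284, Mul(-66, Pow(Add(59, -86), -1))), Add(-567, 13396)) = Add(Add(284, Mul(-66, Pow(-27, -1))), 12829) = Add(Add(284, Mul(-66, Rational(-1, 27))), 12829) = Add(Add(284, Rational(22, 9)), 12829) = Add(Rational(2578, 9), 12829) = Rational(118039, 9)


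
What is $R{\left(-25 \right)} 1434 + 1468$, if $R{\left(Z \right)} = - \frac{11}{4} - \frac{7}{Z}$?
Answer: $- \frac{103699}{50} \approx -2074.0$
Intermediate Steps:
$R{\left(Z \right)} = - \frac{11}{4} - \frac{7}{Z}$ ($R{\left(Z \right)} = \left(-11\right) \frac{1}{4} - \frac{7}{Z} = - \frac{11}{4} - \frac{7}{Z}$)
$R{\left(-25 \right)} 1434 + 1468 = \left(- \frac{11}{4} - \frac{7}{-25}\right) 1434 + 1468 = \left(- \frac{11}{4} - - \frac{7}{25}\right) 1434 + 1468 = \left(- \frac{11}{4} + \frac{7}{25}\right) 1434 + 1468 = \left(- \frac{247}{100}\right) 1434 + 1468 = - \frac{177099}{50} + 1468 = - \frac{103699}{50}$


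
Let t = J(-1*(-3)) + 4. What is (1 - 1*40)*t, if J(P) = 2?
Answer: -234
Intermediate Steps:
t = 6 (t = 2 + 4 = 6)
(1 - 1*40)*t = (1 - 1*40)*6 = (1 - 40)*6 = -39*6 = -234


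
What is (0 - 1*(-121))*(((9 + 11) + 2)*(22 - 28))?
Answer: -15972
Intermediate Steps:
(0 - 1*(-121))*(((9 + 11) + 2)*(22 - 28)) = (0 + 121)*((20 + 2)*(-6)) = 121*(22*(-6)) = 121*(-132) = -15972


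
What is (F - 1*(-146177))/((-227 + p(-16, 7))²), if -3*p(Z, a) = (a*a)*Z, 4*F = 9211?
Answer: 5345271/42436 ≈ 125.96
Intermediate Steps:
F = 9211/4 (F = (¼)*9211 = 9211/4 ≈ 2302.8)
p(Z, a) = -Z*a²/3 (p(Z, a) = -a*a*Z/3 = -a²*Z/3 = -Z*a²/3)
(F - 1*(-146177))/((-227 + p(-16, 7))²) = (9211/4 - 1*(-146177))/((-227 - ⅓*(-16)*7²)²) = (9211/4 + 146177)/((-227 - ⅓*(-16)*49)²) = 593919/(4*((-227 + 784/3)²)) = 593919/(4*((103/3)²)) = 593919/(4*(10609/9)) = (593919/4)*(9/10609) = 5345271/42436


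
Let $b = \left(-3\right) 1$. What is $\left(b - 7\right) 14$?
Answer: $-140$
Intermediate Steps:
$b = -3$
$\left(b - 7\right) 14 = \left(-3 - 7\right) 14 = \left(-10\right) 14 = -140$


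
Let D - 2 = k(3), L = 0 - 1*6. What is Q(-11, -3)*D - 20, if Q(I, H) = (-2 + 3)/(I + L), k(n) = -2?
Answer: -20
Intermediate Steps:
L = -6 (L = 0 - 6 = -6)
D = 0 (D = 2 - 2 = 0)
Q(I, H) = 1/(-6 + I) (Q(I, H) = (-2 + 3)/(I - 6) = 1/(-6 + I))
Q(-11, -3)*D - 20 = 0/(-6 - 11) - 20 = 0/(-17) - 20 = -1/17*0 - 20 = 0 - 20 = -20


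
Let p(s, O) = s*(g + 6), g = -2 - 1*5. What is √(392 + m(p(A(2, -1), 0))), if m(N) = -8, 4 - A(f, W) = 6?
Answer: 8*√6 ≈ 19.596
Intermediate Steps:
A(f, W) = -2 (A(f, W) = 4 - 1*6 = 4 - 6 = -2)
g = -7 (g = -2 - 5 = -7)
p(s, O) = -s (p(s, O) = s*(-7 + 6) = s*(-1) = -s)
√(392 + m(p(A(2, -1), 0))) = √(392 - 8) = √384 = 8*√6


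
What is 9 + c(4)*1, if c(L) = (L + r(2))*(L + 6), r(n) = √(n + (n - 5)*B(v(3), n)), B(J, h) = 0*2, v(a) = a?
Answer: 49 + 10*√2 ≈ 63.142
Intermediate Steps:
B(J, h) = 0
r(n) = √n (r(n) = √(n + (n - 5)*0) = √(n + (-5 + n)*0) = √(n + 0) = √n)
c(L) = (6 + L)*(L + √2) (c(L) = (L + √2)*(L + 6) = (L + √2)*(6 + L) = (6 + L)*(L + √2))
9 + c(4)*1 = 9 + (4² + 6*4 + 6*√2 + 4*√2)*1 = 9 + (16 + 24 + 6*√2 + 4*√2)*1 = 9 + (40 + 10*√2)*1 = 9 + (40 + 10*√2) = 49 + 10*√2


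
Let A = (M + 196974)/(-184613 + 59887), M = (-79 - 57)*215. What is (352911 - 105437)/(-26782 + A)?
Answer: -2204745866/238612819 ≈ -9.2399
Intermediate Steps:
M = -29240 (M = -136*215 = -29240)
A = -11981/8909 (A = (-29240 + 196974)/(-184613 + 59887) = 167734/(-124726) = 167734*(-1/124726) = -11981/8909 ≈ -1.3448)
(352911 - 105437)/(-26782 + A) = (352911 - 105437)/(-26782 - 11981/8909) = 247474/(-238612819/8909) = 247474*(-8909/238612819) = -2204745866/238612819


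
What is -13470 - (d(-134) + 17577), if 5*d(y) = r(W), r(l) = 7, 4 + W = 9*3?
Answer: -155242/5 ≈ -31048.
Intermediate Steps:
W = 23 (W = -4 + 9*3 = -4 + 27 = 23)
d(y) = 7/5 (d(y) = (⅕)*7 = 7/5)
-13470 - (d(-134) + 17577) = -13470 - (7/5 + 17577) = -13470 - 1*87892/5 = -13470 - 87892/5 = -155242/5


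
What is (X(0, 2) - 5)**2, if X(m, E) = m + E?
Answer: 9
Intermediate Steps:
X(m, E) = E + m
(X(0, 2) - 5)**2 = ((2 + 0) - 5)**2 = (2 - 5)**2 = (-3)**2 = 9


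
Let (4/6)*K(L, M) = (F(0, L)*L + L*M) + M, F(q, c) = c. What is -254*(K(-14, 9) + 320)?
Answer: -111379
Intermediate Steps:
K(L, M) = 3*M/2 + 3*L**2/2 + 3*L*M/2 (K(L, M) = 3*((L*L + L*M) + M)/2 = 3*((L**2 + L*M) + M)/2 = 3*(M + L**2 + L*M)/2 = 3*M/2 + 3*L**2/2 + 3*L*M/2)
-254*(K(-14, 9) + 320) = -254*(((3/2)*9 + (3/2)*(-14)**2 + (3/2)*(-14)*9) + 320) = -254*((27/2 + (3/2)*196 - 189) + 320) = -254*((27/2 + 294 - 189) + 320) = -254*(237/2 + 320) = -254*877/2 = -111379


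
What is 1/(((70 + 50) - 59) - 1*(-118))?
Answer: 1/179 ≈ 0.0055866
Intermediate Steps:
1/(((70 + 50) - 59) - 1*(-118)) = 1/((120 - 59) + 118) = 1/(61 + 118) = 1/179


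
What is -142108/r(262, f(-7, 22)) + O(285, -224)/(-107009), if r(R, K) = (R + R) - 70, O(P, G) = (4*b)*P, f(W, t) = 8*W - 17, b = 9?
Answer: -7605746506/24291043 ≈ -313.11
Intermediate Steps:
f(W, t) = -17 + 8*W
O(P, G) = 36*P (O(P, G) = (4*9)*P = 36*P)
r(R, K) = -70 + 2*R (r(R, K) = 2*R - 70 = -70 + 2*R)
-142108/r(262, f(-7, 22)) + O(285, -224)/(-107009) = -142108/(-70 + 2*262) + (36*285)/(-107009) = -142108/(-70 + 524) + 10260*(-1/107009) = -142108/454 - 10260/107009 = -142108*1/454 - 10260/107009 = -71054/227 - 10260/107009 = -7605746506/24291043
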